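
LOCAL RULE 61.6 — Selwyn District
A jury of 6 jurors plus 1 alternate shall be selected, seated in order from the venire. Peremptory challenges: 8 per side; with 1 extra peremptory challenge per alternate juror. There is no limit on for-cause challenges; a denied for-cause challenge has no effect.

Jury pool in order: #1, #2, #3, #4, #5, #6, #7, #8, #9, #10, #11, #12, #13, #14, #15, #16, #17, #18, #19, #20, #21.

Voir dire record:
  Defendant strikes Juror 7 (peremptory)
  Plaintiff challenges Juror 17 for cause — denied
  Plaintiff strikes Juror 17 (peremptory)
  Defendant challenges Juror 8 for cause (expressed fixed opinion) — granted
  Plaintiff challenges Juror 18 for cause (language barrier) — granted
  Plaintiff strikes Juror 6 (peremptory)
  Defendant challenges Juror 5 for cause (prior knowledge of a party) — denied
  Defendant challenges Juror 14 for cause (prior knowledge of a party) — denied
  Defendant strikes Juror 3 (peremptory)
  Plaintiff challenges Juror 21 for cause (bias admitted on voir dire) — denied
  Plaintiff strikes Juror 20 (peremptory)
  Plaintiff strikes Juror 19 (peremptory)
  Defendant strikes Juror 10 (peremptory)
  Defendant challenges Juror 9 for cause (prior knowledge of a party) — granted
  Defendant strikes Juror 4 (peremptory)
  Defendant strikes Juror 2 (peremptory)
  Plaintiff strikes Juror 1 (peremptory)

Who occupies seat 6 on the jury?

Removed: #1, #2, #3, #4, #6, #7, #8, #9, #10, #17, #18, #19, #20. (#5, #14, #21 stay — for-cause denied.)
Seating in order: seats 1–6 → #5, #11, #12, #13, #14, #15; alternates → #16.
So seat 6 is #15.

15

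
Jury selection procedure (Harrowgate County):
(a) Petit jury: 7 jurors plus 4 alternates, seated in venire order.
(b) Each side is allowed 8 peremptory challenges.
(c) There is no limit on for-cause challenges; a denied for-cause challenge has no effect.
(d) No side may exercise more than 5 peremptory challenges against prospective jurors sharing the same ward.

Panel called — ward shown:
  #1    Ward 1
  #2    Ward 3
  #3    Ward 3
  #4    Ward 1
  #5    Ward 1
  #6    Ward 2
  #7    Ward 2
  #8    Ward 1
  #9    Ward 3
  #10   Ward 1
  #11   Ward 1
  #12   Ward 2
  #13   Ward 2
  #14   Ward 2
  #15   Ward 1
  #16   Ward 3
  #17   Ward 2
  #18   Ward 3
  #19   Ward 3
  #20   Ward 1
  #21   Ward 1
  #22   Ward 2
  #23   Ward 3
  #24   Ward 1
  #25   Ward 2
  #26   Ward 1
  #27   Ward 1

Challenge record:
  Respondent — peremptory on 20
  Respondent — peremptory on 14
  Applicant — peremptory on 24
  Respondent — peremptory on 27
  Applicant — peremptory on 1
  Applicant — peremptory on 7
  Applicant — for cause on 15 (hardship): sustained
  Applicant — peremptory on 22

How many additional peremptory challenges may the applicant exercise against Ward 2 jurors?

Applicant peremptories so far: #24, #1, #7, #22 — 4 of 8 used, 4 left overall.
Against Ward 2: #7, #22 — 2 used; per-ward cap 5 leaves 3.
Binding limit: min(4, 3) = 3.

3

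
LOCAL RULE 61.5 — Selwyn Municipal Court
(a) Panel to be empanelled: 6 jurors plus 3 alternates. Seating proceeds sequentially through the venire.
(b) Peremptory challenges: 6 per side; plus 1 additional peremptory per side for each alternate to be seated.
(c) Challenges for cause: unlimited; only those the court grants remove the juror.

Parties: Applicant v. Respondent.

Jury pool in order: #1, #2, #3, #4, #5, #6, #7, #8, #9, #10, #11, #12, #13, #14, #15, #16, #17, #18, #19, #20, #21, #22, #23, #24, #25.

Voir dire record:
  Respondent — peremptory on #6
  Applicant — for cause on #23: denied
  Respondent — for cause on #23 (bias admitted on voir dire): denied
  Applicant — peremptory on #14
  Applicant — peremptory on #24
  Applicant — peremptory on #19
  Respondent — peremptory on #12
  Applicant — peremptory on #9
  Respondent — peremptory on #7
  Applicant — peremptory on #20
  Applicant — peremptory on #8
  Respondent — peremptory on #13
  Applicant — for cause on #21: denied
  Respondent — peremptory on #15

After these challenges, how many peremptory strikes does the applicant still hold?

Applicant allotment: 6 base + 1 × 3 alternates = 9.
Applicant peremptories used: #14, #24, #19, #9, #20, #8 — 6 (for-cause on #23, #21 don't count).
Remaining: 9 − 6 = 3.

3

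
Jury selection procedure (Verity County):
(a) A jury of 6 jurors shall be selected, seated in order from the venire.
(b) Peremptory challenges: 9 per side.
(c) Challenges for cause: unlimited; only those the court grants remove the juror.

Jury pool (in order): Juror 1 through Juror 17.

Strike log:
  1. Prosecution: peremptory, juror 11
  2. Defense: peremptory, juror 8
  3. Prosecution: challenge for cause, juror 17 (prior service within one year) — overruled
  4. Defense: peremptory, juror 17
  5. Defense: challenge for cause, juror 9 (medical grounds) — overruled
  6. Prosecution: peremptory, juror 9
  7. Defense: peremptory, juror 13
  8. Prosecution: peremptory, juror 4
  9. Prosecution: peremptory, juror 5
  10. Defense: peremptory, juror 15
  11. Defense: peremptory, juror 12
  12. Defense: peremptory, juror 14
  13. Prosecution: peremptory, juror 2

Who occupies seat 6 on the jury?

16

Removed: #2, #4, #5, #8, #9, #11, #12, #13, #14, #15, #17.
Filling seats in venire order through position 6: #1, #3, #6, #7, #10, #16.
So seat 6 is #16.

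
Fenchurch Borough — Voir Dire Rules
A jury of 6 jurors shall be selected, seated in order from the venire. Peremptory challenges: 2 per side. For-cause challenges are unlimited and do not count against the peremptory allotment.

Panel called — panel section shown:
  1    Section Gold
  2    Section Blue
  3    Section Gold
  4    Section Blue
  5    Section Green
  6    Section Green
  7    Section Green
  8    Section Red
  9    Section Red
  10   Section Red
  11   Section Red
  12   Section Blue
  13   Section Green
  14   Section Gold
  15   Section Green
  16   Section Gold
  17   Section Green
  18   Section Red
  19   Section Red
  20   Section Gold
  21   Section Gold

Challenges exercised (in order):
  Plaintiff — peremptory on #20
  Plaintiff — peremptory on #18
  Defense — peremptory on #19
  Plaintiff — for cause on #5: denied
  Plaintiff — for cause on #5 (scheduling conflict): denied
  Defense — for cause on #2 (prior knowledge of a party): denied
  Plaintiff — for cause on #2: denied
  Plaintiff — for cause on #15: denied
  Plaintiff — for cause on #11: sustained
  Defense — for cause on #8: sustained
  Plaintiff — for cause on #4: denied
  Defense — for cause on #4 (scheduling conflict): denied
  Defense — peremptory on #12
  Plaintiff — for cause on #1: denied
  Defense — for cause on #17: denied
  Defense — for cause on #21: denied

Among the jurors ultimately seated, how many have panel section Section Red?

0

Removed: #8, #11, #12, #18, #19, #20.
Seated jurors 1–6: #1, #2, #3, #4, #5, #6.
None of those are in Section Red → 0.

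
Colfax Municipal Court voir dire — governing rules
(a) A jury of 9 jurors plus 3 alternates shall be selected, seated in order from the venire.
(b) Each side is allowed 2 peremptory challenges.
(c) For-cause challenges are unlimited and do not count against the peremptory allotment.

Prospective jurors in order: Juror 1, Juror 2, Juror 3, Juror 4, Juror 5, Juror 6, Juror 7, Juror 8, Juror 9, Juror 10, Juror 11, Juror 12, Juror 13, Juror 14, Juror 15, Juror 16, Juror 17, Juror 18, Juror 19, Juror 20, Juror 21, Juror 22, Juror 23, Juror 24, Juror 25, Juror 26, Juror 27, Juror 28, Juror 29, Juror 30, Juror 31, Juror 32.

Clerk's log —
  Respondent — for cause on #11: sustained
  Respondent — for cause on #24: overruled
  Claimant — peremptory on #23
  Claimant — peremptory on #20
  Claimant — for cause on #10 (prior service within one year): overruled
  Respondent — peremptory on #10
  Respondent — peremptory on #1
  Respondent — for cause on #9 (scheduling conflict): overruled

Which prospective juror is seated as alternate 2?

Removed: #1, #10, #11, #20, #23. (#9, #24 stay — for-cause denied.)
Seating in order: seats 1–9 → #2, #3, #4, #5, #6, #7, #8, #9, #12; alternates → #13, #14, #15.
So alternate 2 is #14.

14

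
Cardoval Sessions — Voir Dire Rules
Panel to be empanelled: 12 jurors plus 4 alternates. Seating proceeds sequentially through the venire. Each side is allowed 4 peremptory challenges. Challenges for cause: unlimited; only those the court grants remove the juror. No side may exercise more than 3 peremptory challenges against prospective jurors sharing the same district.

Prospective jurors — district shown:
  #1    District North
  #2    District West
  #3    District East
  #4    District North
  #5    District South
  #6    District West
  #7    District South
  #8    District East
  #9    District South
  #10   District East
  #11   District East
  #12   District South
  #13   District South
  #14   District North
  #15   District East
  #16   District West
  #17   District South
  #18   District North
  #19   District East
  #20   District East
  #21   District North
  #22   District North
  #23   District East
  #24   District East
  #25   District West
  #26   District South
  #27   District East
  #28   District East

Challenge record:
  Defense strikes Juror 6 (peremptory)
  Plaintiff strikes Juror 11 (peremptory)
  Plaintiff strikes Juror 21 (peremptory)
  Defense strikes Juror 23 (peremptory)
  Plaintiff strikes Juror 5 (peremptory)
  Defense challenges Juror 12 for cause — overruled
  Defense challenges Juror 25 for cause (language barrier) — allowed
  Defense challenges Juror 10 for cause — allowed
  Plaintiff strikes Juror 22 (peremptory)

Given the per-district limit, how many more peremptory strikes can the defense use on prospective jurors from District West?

Defense peremptories so far: #6, #23 — 2 of 4 used, 2 left overall.
Against District West: #6 — 1 used; per-district cap 3 leaves 2.
Binding limit: min(2, 2) = 2.

2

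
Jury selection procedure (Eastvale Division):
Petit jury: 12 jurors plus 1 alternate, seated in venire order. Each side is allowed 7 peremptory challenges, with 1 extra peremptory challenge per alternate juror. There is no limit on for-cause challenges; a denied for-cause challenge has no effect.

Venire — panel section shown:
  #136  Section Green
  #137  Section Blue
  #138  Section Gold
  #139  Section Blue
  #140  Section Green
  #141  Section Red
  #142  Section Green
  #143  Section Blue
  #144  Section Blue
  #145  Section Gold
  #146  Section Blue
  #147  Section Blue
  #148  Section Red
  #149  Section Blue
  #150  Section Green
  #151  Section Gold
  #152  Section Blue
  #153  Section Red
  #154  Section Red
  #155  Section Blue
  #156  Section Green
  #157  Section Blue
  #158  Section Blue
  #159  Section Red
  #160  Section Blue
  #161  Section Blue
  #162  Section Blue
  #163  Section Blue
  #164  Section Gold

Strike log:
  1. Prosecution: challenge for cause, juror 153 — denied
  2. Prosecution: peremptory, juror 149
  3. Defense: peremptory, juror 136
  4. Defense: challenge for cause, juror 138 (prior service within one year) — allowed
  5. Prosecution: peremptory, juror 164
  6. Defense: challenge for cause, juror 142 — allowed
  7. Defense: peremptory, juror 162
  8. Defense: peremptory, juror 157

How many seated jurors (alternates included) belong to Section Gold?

Removed: #136, #138, #142, #149, #157, #162, #164.
Seated (13 incl. alternates): #137, #139, #140, #141, #143, #144, #145, #146, #147, #148, #150, #151, #152.
Of those, in Section Gold: #145, #151 → 2.

2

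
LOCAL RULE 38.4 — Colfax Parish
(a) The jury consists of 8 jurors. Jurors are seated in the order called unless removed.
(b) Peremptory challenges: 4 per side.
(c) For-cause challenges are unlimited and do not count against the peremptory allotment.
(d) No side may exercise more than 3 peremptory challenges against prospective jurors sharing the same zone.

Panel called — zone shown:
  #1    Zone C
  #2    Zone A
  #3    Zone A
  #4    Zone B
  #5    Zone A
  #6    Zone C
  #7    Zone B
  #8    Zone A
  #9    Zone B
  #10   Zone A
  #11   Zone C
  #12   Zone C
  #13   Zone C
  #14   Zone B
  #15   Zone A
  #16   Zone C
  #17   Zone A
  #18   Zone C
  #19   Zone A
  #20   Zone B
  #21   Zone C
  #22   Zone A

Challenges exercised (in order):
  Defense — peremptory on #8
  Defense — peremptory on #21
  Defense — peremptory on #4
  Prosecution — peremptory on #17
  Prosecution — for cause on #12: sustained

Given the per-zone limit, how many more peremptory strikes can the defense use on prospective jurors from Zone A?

1

Defense peremptories so far: #8, #21, #4 — 3 of 4 used, 1 left overall.
Against Zone A: #8 — 1 used; per-zone cap 3 leaves 2.
Binding limit: min(1, 2) = 1.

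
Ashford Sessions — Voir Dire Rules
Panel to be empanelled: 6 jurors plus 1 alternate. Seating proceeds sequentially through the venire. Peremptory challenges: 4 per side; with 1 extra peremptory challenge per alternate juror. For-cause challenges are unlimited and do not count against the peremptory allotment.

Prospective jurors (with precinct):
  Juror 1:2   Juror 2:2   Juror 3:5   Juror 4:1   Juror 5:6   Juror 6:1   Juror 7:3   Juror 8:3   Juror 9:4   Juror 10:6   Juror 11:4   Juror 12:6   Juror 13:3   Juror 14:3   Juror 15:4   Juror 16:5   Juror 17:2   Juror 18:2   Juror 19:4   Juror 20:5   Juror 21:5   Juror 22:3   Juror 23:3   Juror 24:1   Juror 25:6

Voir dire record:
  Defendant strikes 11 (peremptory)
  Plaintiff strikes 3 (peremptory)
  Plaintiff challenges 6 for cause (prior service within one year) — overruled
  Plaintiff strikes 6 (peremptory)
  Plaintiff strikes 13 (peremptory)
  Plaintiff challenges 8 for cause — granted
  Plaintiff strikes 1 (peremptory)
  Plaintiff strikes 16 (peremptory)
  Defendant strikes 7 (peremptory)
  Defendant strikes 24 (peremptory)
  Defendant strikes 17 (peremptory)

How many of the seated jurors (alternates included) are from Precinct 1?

Removed: #1, #3, #6, #7, #8, #11, #13, #16, #17, #24.
Seated (7 incl. alternates): #2, #4, #5, #9, #10, #12, #14.
Of those, in Precinct 1: #4 → 1.

1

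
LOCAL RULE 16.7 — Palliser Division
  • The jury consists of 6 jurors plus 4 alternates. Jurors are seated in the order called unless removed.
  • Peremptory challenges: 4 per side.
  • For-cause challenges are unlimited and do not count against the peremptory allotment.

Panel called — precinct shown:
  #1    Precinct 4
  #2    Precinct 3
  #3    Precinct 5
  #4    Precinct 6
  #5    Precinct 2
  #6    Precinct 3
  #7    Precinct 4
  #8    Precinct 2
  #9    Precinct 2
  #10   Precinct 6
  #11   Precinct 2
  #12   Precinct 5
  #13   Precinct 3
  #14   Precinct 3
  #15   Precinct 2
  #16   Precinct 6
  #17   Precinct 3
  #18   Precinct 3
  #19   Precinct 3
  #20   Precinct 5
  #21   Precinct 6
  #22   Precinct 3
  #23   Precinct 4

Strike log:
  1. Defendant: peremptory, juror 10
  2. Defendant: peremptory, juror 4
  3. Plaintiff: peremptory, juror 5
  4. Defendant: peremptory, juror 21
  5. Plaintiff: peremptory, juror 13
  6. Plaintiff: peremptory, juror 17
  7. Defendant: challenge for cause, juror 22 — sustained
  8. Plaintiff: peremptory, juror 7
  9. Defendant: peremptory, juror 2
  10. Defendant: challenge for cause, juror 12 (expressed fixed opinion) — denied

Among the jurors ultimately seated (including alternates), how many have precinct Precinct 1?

Removed: #2, #4, #5, #7, #10, #13, #17, #21, #22.
Seated (10 incl. alternates): #1, #3, #6, #8, #9, #11, #12, #14, #15, #16.
None of those are in Precinct 1 → 0.

0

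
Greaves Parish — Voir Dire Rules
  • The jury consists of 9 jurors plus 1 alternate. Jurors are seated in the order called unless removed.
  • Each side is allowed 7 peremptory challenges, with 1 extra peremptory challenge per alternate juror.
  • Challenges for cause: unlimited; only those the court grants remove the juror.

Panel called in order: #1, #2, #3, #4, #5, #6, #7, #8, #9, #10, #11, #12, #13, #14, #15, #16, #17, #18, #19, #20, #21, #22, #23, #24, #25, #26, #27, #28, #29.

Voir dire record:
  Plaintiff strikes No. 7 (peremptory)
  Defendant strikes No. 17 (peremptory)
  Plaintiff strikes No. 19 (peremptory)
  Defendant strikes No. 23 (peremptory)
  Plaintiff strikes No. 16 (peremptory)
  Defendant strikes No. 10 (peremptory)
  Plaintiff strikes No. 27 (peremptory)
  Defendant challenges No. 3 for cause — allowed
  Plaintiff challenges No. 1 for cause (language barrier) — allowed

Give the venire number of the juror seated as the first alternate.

Removed: #1, #3, #7, #10, #16, #17, #19, #23, #27.
Seating in order: seats 1–9 → #2, #4, #5, #6, #8, #9, #11, #12, #13; alternates → #14.
So alternate 1 is #14.

14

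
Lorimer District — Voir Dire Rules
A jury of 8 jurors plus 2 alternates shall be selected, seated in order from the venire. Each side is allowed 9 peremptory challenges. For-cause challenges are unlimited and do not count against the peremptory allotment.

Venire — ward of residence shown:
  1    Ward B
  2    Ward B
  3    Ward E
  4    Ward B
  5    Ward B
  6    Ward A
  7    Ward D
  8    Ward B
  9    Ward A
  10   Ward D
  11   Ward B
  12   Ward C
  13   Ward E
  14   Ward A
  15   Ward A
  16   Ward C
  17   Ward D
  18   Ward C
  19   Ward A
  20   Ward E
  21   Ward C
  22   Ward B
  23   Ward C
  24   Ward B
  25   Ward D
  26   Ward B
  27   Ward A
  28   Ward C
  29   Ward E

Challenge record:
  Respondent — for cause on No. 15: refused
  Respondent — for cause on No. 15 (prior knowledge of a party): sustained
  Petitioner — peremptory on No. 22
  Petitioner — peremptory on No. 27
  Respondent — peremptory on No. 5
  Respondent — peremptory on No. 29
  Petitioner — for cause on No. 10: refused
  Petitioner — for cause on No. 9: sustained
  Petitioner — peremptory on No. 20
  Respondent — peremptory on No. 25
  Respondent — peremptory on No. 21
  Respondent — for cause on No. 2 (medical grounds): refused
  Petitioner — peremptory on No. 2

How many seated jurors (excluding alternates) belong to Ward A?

1

Removed: #2, #5, #9, #15, #20, #21, #22, #25, #27, #29.
Seated jurors 1–8: #1, #3, #4, #6, #7, #8, #10, #11 (alternates #12, #13 not counted).
Of those, in Ward A: #6 → 1.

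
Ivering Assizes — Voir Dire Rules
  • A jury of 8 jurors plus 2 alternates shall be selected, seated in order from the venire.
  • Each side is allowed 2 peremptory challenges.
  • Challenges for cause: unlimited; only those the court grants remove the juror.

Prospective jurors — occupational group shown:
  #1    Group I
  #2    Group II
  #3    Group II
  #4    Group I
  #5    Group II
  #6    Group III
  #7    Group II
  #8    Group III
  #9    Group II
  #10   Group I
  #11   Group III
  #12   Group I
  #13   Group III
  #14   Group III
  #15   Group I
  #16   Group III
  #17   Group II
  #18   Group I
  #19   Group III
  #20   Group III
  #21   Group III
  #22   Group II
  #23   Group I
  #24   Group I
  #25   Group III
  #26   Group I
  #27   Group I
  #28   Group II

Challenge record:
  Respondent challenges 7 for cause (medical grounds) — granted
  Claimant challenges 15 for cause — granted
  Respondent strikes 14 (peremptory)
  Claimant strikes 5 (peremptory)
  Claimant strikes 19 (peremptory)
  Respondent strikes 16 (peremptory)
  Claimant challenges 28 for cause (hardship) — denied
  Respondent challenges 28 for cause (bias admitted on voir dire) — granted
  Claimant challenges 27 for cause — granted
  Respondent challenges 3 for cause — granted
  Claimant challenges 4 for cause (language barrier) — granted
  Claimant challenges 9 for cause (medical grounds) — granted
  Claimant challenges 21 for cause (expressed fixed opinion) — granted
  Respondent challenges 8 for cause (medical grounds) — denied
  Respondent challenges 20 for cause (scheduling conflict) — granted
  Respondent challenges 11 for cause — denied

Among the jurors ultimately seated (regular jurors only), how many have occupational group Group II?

Removed: #3, #4, #5, #7, #9, #14, #15, #16, #19, #20, #21, #27, #28.
Seated jurors 1–8: #1, #2, #6, #8, #10, #11, #12, #13 (alternates #17, #18 not counted).
Of those, in Group II: #2 → 1.

1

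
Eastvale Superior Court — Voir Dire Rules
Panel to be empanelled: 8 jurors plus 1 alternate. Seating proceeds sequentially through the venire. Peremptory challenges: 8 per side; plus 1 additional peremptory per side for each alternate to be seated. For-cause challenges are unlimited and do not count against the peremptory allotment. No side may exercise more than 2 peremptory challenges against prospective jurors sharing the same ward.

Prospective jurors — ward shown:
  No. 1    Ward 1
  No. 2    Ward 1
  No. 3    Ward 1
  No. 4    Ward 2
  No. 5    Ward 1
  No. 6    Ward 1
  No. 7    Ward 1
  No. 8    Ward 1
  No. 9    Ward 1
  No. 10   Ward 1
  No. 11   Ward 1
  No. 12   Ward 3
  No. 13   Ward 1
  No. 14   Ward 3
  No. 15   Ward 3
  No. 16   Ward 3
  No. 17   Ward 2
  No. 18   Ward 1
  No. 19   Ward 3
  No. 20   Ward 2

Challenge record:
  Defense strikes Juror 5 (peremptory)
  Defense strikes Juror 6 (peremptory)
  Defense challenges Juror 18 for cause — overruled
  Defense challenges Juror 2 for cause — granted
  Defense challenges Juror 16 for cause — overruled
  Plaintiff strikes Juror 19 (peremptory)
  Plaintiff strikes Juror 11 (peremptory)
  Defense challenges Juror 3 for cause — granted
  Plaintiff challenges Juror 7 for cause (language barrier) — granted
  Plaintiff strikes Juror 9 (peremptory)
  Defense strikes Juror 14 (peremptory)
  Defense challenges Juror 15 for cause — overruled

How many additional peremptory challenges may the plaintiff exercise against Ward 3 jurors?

1

Plaintiff peremptories so far: #19, #11, #9 — 3 of 9 used, 6 left overall.
Against Ward 3: #19 — 1 used; per-ward cap 2 leaves 1.
Binding limit: min(6, 1) = 1.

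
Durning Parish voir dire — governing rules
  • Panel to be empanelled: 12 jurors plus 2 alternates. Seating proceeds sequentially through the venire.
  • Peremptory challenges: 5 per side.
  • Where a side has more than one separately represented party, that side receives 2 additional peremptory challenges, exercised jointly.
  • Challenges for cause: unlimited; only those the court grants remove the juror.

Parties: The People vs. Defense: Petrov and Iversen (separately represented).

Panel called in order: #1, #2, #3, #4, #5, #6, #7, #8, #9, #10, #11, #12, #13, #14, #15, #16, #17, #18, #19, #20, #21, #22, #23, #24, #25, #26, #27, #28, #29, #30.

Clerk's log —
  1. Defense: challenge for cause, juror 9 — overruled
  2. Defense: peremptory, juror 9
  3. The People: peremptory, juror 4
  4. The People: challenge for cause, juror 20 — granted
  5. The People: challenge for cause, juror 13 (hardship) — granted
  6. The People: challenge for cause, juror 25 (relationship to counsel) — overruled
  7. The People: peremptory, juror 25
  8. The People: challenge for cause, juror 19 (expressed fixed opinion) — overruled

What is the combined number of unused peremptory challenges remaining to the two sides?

The People allotment: 5. Defense allotment: 5 base + 2 multi-party = 7.
The People peremptories used: #4, #25 — 2 (for-cause on #20, #13, #25, #19 don't count).
Defense peremptories used: #9 — 1 (the for-cause on #9 doesn't count).
Remaining: (5 − 2) + (7 − 1) = 9.

9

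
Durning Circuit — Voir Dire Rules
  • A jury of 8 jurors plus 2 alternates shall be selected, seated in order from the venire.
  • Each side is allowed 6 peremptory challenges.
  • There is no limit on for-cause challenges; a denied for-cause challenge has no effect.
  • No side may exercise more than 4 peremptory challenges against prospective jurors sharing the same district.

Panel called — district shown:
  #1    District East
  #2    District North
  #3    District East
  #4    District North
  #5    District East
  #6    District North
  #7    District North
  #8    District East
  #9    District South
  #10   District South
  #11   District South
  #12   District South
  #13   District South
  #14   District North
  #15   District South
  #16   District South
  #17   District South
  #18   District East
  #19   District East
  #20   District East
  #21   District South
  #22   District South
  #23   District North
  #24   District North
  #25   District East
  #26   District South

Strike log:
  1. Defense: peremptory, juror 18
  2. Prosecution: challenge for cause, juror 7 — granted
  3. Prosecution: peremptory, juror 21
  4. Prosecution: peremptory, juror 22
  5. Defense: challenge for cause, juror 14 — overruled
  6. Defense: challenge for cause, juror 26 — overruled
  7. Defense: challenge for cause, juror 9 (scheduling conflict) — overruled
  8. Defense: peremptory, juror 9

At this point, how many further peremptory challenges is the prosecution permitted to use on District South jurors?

Prosecution peremptories so far: #21, #22 — 2 of 6 used, 4 left overall.
Against District South: #21, #22 — 2 used; per-district cap 4 leaves 2.
Binding limit: min(4, 2) = 2.

2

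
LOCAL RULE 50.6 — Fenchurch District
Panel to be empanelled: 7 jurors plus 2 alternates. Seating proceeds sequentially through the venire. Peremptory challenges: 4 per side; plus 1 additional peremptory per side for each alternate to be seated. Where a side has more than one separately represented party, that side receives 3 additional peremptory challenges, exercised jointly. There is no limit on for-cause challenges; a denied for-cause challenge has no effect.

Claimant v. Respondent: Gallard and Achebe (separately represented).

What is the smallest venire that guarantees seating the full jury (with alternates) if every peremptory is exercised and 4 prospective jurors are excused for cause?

Seats to fill: 7 + 2 alternates = 9.
Peremptories — Claimant: 4 + 1×2 = 6; Respondent: 4 + 1×2 + 3 = 9; total 15.
For-cause removals: 4.
Minimum venire: 9 + 15 + 4 = 28.

28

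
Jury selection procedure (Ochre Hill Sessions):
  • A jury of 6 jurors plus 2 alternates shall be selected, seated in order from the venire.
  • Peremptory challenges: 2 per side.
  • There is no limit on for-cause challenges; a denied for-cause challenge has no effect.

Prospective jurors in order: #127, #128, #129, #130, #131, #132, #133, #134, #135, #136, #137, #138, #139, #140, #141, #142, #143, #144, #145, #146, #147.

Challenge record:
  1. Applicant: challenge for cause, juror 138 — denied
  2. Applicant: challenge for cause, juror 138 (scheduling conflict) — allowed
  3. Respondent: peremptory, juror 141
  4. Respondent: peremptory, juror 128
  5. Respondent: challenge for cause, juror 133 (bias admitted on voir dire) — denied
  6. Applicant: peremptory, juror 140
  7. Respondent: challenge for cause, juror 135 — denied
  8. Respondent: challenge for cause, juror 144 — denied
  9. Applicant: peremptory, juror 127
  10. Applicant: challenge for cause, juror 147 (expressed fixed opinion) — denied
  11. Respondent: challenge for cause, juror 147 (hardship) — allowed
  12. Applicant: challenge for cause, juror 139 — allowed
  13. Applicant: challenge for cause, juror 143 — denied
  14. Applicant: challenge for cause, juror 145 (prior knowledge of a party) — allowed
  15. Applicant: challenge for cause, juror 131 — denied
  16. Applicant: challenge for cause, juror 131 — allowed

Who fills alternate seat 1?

136

Removed: #127, #128, #131, #138, #139, #140, #141, #145, #147. (#133, #135, #143, #144 stay — for-cause denied.)
Seating in order: seats 1–6 → #129, #130, #132, #133, #134, #135; alternates → #136, #137.
So alternate 1 is #136.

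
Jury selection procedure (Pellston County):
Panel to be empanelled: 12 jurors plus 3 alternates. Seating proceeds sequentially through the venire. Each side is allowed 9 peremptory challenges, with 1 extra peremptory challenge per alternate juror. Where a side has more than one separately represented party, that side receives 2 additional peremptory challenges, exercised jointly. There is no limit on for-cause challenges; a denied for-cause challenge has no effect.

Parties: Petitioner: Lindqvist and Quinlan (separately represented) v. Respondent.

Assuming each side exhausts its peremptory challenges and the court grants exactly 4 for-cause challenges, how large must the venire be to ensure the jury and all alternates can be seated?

Seats to fill: 12 + 3 alternates = 15.
Peremptories — Petitioner: 9 + 1×3 + 2 = 14; Respondent: 9 + 1×3 = 12; total 26.
For-cause removals: 4.
Minimum venire: 15 + 26 + 4 = 45.

45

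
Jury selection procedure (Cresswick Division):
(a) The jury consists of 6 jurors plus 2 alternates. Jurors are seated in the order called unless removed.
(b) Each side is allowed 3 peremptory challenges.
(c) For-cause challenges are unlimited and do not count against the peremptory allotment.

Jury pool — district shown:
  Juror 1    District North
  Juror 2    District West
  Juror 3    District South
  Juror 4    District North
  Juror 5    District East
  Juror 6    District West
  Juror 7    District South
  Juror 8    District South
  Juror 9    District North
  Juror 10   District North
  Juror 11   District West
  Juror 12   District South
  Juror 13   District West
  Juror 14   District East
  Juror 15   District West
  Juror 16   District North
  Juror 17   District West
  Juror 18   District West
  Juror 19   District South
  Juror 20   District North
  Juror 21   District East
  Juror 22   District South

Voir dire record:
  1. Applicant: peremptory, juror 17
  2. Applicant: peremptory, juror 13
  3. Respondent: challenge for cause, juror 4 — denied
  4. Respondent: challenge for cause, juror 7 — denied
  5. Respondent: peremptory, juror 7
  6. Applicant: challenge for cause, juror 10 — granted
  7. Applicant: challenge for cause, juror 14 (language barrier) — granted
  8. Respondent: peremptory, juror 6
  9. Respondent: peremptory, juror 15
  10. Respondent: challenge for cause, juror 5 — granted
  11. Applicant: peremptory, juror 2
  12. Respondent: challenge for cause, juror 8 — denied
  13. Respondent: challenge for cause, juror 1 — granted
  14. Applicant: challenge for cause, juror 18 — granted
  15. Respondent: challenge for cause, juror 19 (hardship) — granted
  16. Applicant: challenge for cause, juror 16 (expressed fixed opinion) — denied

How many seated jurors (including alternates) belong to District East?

0

Removed: #1, #2, #5, #6, #7, #10, #13, #14, #15, #17, #18, #19.
Seated (8 incl. alternates): #3, #4, #8, #9, #11, #12, #16, #20.
None of those are in District East → 0.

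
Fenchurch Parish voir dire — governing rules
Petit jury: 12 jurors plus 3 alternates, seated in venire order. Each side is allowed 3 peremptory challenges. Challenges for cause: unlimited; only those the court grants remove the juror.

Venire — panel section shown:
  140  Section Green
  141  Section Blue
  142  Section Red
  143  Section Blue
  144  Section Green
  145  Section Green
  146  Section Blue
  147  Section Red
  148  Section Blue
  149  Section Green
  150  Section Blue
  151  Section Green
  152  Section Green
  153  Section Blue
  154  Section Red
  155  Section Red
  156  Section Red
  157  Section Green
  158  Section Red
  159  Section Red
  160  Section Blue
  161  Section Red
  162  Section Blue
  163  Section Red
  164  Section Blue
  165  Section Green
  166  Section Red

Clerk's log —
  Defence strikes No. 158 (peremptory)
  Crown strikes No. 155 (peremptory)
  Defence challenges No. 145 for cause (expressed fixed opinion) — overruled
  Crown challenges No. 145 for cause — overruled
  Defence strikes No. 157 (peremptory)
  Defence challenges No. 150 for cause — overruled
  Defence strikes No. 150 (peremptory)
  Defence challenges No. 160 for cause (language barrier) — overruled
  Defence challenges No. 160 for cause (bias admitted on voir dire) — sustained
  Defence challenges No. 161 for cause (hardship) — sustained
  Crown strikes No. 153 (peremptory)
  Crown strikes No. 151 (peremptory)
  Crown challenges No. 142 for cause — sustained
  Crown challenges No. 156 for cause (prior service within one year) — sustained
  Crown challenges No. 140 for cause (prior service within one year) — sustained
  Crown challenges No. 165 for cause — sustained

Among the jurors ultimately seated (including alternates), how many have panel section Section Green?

4

Removed: #140, #142, #150, #151, #153, #155, #156, #157, #158, #160, #161, #165.
Seated (15 incl. alternates): #141, #143, #144, #145, #146, #147, #148, #149, #152, #154, #159, #162, #163, #164, #166.
Of those, in Section Green: #144, #145, #149, #152 → 4.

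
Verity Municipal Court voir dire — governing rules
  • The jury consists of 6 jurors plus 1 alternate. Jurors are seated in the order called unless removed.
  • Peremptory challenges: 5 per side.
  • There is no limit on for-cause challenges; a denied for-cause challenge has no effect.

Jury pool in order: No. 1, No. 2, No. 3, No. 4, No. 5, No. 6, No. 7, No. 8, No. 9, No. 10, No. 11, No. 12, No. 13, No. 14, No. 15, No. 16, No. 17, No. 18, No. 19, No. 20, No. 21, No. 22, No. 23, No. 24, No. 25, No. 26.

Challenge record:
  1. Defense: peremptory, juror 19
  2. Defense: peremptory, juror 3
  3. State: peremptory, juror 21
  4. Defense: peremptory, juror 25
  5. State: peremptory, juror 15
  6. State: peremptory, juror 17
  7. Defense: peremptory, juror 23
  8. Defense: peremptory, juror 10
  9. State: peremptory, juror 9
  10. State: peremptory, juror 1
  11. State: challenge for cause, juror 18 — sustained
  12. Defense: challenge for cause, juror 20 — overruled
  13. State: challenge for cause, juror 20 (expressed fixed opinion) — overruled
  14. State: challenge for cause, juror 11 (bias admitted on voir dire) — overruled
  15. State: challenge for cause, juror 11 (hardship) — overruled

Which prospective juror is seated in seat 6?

8

Removed: #1, #3, #9, #10, #15, #17, #18, #19, #21, #23, #25. (#11, #20 stay — for-cause denied.)
Seating in order: seats 1–6 → #2, #4, #5, #6, #7, #8; alternates → #11.
So seat 6 is #8.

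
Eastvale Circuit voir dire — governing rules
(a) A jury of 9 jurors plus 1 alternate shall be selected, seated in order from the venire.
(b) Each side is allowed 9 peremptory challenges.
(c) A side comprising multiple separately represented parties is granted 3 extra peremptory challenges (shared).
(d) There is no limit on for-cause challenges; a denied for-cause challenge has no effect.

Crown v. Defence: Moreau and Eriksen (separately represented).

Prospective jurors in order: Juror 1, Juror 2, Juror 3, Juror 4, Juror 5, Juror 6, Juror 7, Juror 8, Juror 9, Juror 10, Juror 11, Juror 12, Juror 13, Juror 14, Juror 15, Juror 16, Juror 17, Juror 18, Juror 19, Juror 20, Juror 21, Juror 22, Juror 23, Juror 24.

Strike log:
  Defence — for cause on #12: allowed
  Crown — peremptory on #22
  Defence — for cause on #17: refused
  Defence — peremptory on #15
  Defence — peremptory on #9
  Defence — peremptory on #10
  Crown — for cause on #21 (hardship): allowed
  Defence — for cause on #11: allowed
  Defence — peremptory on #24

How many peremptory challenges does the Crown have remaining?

Crown allotment: 9.
Crown peremptories used: #22 — 1 (the for-cause on #21 doesn't count).
Remaining: 9 − 1 = 8.

8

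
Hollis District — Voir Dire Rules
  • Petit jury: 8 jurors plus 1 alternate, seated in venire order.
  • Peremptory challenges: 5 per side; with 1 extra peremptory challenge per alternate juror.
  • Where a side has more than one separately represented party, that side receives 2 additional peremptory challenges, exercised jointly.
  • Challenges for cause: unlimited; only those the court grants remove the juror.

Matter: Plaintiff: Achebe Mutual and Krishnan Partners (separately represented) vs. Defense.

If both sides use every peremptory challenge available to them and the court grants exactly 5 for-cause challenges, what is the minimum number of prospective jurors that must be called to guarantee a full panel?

Seats to fill: 8 + 1 alternates = 9.
Peremptories — Plaintiff: 5 + 1×1 + 2 = 8; Defense: 5 + 1×1 = 6; total 14.
For-cause removals: 5.
Minimum venire: 9 + 14 + 5 = 28.

28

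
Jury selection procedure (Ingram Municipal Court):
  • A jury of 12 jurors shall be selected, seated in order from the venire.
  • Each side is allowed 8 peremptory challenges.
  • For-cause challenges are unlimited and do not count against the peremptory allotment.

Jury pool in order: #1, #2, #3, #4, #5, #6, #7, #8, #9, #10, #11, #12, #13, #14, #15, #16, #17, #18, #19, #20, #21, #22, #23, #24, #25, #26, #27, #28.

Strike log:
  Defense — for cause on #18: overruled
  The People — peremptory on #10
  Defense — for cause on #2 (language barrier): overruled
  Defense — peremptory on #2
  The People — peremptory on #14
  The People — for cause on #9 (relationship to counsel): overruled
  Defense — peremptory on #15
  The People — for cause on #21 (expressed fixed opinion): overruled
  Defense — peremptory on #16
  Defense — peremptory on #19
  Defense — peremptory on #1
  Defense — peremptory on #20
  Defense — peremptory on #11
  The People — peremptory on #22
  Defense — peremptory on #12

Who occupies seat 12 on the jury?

23

Removed: #1, #2, #10, #11, #12, #14, #15, #16, #19, #20, #22. (#9, #18, #21 stay — for-cause denied.)
Seating in order: seats 1–12 → #3, #4, #5, #6, #7, #8, #9, #13, #17, #18, #21, #23.
So seat 12 is #23.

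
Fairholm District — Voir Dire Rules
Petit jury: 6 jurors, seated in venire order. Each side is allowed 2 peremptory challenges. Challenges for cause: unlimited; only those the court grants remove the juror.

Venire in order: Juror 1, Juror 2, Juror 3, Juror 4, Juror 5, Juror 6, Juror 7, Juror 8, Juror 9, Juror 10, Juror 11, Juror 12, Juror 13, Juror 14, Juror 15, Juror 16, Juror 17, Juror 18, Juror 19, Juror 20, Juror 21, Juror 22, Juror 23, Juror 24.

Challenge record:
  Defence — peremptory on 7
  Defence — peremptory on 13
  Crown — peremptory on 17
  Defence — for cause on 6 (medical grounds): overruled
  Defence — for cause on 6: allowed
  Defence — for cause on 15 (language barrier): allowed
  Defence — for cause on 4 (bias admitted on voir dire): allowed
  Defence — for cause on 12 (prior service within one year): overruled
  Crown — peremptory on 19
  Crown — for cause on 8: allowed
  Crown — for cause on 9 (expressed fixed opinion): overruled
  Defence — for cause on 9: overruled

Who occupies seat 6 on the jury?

Removed: #4, #6, #7, #8, #13, #15, #17, #19. (#9, #12 stay — for-cause denied.)
Seating in order: seats 1–6 → #1, #2, #3, #5, #9, #10.
So seat 6 is #10.

10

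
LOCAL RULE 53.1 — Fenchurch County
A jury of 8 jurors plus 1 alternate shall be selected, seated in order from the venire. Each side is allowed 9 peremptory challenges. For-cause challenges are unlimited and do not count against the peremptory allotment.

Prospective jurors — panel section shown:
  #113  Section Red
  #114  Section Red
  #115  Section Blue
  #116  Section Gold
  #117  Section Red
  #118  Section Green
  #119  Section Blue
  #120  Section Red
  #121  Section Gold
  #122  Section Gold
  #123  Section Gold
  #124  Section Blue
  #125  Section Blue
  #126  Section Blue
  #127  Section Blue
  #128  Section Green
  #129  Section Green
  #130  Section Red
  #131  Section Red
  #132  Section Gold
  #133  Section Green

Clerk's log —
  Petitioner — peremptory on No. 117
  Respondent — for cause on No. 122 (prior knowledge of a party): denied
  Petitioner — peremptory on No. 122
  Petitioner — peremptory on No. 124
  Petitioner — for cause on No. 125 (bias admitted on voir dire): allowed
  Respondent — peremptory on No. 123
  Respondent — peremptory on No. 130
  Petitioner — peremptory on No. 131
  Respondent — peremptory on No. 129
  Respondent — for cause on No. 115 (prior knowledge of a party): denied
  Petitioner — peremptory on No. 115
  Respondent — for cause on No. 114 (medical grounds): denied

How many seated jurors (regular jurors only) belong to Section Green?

1

Removed: #115, #117, #122, #123, #124, #125, #129, #130, #131.
Seated jurors 1–8: #113, #114, #116, #118, #119, #120, #121, #126 (alternates #127 not counted).
Of those, in Section Green: #118 → 1.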